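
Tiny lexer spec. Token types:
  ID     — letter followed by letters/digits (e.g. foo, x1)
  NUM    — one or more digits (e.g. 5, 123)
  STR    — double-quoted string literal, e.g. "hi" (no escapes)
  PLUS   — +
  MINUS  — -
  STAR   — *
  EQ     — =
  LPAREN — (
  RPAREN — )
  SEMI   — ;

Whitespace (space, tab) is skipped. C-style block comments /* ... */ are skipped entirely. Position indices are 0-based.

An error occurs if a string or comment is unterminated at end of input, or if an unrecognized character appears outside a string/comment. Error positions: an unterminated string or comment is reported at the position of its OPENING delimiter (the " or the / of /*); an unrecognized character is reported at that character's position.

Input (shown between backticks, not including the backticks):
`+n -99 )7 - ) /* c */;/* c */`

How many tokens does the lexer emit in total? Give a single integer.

Answer: 9

Derivation:
pos=0: emit PLUS '+'
pos=1: emit ID 'n' (now at pos=2)
pos=3: emit MINUS '-'
pos=4: emit NUM '99' (now at pos=6)
pos=7: emit RPAREN ')'
pos=8: emit NUM '7' (now at pos=9)
pos=10: emit MINUS '-'
pos=12: emit RPAREN ')'
pos=14: enter COMMENT mode (saw '/*')
exit COMMENT mode (now at pos=21)
pos=21: emit SEMI ';'
pos=22: enter COMMENT mode (saw '/*')
exit COMMENT mode (now at pos=29)
DONE. 9 tokens: [PLUS, ID, MINUS, NUM, RPAREN, NUM, MINUS, RPAREN, SEMI]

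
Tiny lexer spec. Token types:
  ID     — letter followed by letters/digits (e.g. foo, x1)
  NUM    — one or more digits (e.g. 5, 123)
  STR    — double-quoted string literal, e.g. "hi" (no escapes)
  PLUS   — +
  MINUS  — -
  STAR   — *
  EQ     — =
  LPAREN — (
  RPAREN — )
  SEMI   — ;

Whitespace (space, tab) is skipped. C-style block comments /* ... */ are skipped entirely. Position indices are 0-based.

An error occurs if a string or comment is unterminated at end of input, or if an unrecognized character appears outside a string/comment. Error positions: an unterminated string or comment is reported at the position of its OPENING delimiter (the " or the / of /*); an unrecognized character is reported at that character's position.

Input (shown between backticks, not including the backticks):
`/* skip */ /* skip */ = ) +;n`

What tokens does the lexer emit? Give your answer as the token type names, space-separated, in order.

pos=0: enter COMMENT mode (saw '/*')
exit COMMENT mode (now at pos=10)
pos=11: enter COMMENT mode (saw '/*')
exit COMMENT mode (now at pos=21)
pos=22: emit EQ '='
pos=24: emit RPAREN ')'
pos=26: emit PLUS '+'
pos=27: emit SEMI ';'
pos=28: emit ID 'n' (now at pos=29)
DONE. 5 tokens: [EQ, RPAREN, PLUS, SEMI, ID]

Answer: EQ RPAREN PLUS SEMI ID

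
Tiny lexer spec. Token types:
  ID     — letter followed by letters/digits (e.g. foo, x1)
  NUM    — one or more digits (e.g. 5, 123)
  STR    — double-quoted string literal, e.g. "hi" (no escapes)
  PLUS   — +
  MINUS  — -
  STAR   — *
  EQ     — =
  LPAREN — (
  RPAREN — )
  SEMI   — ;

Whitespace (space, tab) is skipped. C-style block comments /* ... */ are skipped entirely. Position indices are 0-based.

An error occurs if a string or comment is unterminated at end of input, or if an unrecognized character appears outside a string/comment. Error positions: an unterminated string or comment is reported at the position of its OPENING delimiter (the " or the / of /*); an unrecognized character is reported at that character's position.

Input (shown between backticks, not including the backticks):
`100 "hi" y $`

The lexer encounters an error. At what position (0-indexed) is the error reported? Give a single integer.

Answer: 11

Derivation:
pos=0: emit NUM '100' (now at pos=3)
pos=4: enter STRING mode
pos=4: emit STR "hi" (now at pos=8)
pos=9: emit ID 'y' (now at pos=10)
pos=11: ERROR — unrecognized char '$'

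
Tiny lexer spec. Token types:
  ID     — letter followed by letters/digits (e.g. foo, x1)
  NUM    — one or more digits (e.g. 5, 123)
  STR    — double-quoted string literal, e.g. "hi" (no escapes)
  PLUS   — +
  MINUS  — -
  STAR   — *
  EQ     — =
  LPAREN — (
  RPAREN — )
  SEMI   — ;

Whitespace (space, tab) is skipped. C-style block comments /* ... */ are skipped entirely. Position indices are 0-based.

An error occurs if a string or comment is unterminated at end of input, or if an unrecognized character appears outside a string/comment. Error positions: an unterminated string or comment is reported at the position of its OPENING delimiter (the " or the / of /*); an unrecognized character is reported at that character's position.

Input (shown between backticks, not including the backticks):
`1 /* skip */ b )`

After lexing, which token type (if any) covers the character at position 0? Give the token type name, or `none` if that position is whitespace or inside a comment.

pos=0: emit NUM '1' (now at pos=1)
pos=2: enter COMMENT mode (saw '/*')
exit COMMENT mode (now at pos=12)
pos=13: emit ID 'b' (now at pos=14)
pos=15: emit RPAREN ')'
DONE. 3 tokens: [NUM, ID, RPAREN]
Position 0: char is '1' -> NUM

Answer: NUM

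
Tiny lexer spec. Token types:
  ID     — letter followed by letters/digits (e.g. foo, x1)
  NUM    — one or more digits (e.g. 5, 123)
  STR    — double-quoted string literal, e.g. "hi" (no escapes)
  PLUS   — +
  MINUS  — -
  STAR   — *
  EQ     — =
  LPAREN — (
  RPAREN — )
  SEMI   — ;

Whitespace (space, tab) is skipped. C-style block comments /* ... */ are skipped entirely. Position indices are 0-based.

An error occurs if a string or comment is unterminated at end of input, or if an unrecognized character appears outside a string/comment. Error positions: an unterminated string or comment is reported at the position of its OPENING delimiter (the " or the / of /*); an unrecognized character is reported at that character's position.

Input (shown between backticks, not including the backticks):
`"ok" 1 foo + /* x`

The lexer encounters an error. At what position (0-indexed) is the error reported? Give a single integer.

pos=0: enter STRING mode
pos=0: emit STR "ok" (now at pos=4)
pos=5: emit NUM '1' (now at pos=6)
pos=7: emit ID 'foo' (now at pos=10)
pos=11: emit PLUS '+'
pos=13: enter COMMENT mode (saw '/*')
pos=13: ERROR — unterminated comment (reached EOF)

Answer: 13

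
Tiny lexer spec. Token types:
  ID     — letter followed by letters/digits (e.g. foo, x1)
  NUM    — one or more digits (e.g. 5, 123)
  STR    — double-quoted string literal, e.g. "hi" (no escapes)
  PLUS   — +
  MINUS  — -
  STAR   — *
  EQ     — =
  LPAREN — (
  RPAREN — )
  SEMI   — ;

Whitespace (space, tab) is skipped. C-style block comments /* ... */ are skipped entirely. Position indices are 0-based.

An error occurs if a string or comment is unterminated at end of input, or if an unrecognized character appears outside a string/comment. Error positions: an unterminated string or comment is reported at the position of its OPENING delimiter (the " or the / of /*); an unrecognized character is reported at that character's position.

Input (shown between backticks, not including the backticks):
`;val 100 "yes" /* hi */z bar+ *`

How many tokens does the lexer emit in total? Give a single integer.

pos=0: emit SEMI ';'
pos=1: emit ID 'val' (now at pos=4)
pos=5: emit NUM '100' (now at pos=8)
pos=9: enter STRING mode
pos=9: emit STR "yes" (now at pos=14)
pos=15: enter COMMENT mode (saw '/*')
exit COMMENT mode (now at pos=23)
pos=23: emit ID 'z' (now at pos=24)
pos=25: emit ID 'bar' (now at pos=28)
pos=28: emit PLUS '+'
pos=30: emit STAR '*'
DONE. 8 tokens: [SEMI, ID, NUM, STR, ID, ID, PLUS, STAR]

Answer: 8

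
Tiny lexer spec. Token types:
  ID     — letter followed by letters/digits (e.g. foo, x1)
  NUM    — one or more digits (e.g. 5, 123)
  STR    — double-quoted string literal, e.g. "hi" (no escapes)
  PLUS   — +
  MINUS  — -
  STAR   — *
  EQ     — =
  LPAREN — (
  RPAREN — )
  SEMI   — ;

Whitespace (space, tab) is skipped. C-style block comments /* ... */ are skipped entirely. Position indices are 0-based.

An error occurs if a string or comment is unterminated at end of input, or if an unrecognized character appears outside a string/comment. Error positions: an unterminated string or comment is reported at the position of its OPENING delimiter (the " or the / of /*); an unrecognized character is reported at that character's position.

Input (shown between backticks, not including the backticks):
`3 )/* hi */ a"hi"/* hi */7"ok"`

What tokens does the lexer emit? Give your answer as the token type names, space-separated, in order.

pos=0: emit NUM '3' (now at pos=1)
pos=2: emit RPAREN ')'
pos=3: enter COMMENT mode (saw '/*')
exit COMMENT mode (now at pos=11)
pos=12: emit ID 'a' (now at pos=13)
pos=13: enter STRING mode
pos=13: emit STR "hi" (now at pos=17)
pos=17: enter COMMENT mode (saw '/*')
exit COMMENT mode (now at pos=25)
pos=25: emit NUM '7' (now at pos=26)
pos=26: enter STRING mode
pos=26: emit STR "ok" (now at pos=30)
DONE. 6 tokens: [NUM, RPAREN, ID, STR, NUM, STR]

Answer: NUM RPAREN ID STR NUM STR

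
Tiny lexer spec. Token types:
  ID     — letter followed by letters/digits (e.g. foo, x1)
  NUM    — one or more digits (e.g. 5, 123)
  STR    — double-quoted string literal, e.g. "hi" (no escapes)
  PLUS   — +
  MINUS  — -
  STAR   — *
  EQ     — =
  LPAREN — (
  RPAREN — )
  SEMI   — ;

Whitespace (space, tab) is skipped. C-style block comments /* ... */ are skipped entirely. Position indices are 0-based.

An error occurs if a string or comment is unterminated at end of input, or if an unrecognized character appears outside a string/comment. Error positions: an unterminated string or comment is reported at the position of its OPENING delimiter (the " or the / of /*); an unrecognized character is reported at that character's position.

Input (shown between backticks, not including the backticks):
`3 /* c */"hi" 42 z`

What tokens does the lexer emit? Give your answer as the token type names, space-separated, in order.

Answer: NUM STR NUM ID

Derivation:
pos=0: emit NUM '3' (now at pos=1)
pos=2: enter COMMENT mode (saw '/*')
exit COMMENT mode (now at pos=9)
pos=9: enter STRING mode
pos=9: emit STR "hi" (now at pos=13)
pos=14: emit NUM '42' (now at pos=16)
pos=17: emit ID 'z' (now at pos=18)
DONE. 4 tokens: [NUM, STR, NUM, ID]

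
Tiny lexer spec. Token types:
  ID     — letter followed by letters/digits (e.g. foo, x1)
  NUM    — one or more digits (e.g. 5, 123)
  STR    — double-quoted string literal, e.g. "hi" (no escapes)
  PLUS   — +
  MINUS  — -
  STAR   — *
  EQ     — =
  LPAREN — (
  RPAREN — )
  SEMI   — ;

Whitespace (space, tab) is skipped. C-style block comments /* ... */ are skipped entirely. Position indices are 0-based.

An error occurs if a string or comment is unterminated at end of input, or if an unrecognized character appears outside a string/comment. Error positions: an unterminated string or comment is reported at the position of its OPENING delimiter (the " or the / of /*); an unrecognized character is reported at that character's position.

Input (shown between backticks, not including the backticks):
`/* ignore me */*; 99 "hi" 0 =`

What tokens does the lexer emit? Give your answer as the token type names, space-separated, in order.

pos=0: enter COMMENT mode (saw '/*')
exit COMMENT mode (now at pos=15)
pos=15: emit STAR '*'
pos=16: emit SEMI ';'
pos=18: emit NUM '99' (now at pos=20)
pos=21: enter STRING mode
pos=21: emit STR "hi" (now at pos=25)
pos=26: emit NUM '0' (now at pos=27)
pos=28: emit EQ '='
DONE. 6 tokens: [STAR, SEMI, NUM, STR, NUM, EQ]

Answer: STAR SEMI NUM STR NUM EQ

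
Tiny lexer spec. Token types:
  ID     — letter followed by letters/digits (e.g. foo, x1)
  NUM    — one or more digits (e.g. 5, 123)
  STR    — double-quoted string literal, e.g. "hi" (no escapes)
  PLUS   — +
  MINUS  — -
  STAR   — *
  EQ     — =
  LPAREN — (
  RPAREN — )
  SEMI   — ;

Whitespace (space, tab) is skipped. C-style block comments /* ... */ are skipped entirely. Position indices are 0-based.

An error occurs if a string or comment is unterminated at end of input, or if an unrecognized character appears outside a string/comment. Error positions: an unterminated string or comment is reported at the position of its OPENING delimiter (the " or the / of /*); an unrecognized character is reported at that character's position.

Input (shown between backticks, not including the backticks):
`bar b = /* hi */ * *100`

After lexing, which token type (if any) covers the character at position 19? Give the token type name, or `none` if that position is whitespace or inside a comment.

pos=0: emit ID 'bar' (now at pos=3)
pos=4: emit ID 'b' (now at pos=5)
pos=6: emit EQ '='
pos=8: enter COMMENT mode (saw '/*')
exit COMMENT mode (now at pos=16)
pos=17: emit STAR '*'
pos=19: emit STAR '*'
pos=20: emit NUM '100' (now at pos=23)
DONE. 6 tokens: [ID, ID, EQ, STAR, STAR, NUM]
Position 19: char is '*' -> STAR

Answer: STAR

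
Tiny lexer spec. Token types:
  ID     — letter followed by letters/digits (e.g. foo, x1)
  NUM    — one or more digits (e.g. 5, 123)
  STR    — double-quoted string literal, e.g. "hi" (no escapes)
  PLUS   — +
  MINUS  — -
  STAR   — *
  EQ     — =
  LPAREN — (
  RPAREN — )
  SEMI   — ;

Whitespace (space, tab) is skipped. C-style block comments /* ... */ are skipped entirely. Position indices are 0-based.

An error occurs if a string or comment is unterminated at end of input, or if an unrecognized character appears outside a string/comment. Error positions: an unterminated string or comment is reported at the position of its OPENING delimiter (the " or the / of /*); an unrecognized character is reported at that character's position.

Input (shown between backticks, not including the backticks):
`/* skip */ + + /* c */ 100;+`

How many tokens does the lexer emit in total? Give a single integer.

Answer: 5

Derivation:
pos=0: enter COMMENT mode (saw '/*')
exit COMMENT mode (now at pos=10)
pos=11: emit PLUS '+'
pos=13: emit PLUS '+'
pos=15: enter COMMENT mode (saw '/*')
exit COMMENT mode (now at pos=22)
pos=23: emit NUM '100' (now at pos=26)
pos=26: emit SEMI ';'
pos=27: emit PLUS '+'
DONE. 5 tokens: [PLUS, PLUS, NUM, SEMI, PLUS]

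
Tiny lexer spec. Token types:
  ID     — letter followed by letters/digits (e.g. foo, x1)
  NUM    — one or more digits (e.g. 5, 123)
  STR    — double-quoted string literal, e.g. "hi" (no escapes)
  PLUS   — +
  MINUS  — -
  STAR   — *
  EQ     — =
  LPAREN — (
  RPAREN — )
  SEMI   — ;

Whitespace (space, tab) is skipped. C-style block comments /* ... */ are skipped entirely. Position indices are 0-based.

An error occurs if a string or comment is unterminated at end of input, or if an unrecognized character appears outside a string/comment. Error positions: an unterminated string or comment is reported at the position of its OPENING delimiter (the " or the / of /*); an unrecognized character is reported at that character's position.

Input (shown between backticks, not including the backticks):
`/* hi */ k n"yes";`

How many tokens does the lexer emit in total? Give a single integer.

Answer: 4

Derivation:
pos=0: enter COMMENT mode (saw '/*')
exit COMMENT mode (now at pos=8)
pos=9: emit ID 'k' (now at pos=10)
pos=11: emit ID 'n' (now at pos=12)
pos=12: enter STRING mode
pos=12: emit STR "yes" (now at pos=17)
pos=17: emit SEMI ';'
DONE. 4 tokens: [ID, ID, STR, SEMI]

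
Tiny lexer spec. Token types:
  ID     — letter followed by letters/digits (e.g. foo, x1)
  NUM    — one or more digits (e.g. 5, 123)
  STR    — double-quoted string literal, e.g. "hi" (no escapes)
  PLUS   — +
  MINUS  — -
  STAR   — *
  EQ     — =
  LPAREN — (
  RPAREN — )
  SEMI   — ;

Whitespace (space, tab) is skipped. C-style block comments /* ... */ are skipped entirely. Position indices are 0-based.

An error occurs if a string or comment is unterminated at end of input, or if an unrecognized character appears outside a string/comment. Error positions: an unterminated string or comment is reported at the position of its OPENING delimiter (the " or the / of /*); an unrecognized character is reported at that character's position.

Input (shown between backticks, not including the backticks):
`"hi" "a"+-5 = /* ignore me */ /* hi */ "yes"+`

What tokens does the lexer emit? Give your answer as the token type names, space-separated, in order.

Answer: STR STR PLUS MINUS NUM EQ STR PLUS

Derivation:
pos=0: enter STRING mode
pos=0: emit STR "hi" (now at pos=4)
pos=5: enter STRING mode
pos=5: emit STR "a" (now at pos=8)
pos=8: emit PLUS '+'
pos=9: emit MINUS '-'
pos=10: emit NUM '5' (now at pos=11)
pos=12: emit EQ '='
pos=14: enter COMMENT mode (saw '/*')
exit COMMENT mode (now at pos=29)
pos=30: enter COMMENT mode (saw '/*')
exit COMMENT mode (now at pos=38)
pos=39: enter STRING mode
pos=39: emit STR "yes" (now at pos=44)
pos=44: emit PLUS '+'
DONE. 8 tokens: [STR, STR, PLUS, MINUS, NUM, EQ, STR, PLUS]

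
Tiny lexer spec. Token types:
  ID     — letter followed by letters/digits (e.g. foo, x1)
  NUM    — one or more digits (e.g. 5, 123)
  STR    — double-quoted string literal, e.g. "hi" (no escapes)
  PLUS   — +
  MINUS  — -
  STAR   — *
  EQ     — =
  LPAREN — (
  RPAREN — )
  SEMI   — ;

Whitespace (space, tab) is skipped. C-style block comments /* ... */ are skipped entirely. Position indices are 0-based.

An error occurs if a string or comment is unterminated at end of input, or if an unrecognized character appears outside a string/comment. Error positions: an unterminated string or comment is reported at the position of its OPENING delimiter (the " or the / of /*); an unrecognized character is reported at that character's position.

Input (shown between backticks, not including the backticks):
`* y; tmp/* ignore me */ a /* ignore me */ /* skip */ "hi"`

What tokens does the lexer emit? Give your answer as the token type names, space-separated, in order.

pos=0: emit STAR '*'
pos=2: emit ID 'y' (now at pos=3)
pos=3: emit SEMI ';'
pos=5: emit ID 'tmp' (now at pos=8)
pos=8: enter COMMENT mode (saw '/*')
exit COMMENT mode (now at pos=23)
pos=24: emit ID 'a' (now at pos=25)
pos=26: enter COMMENT mode (saw '/*')
exit COMMENT mode (now at pos=41)
pos=42: enter COMMENT mode (saw '/*')
exit COMMENT mode (now at pos=52)
pos=53: enter STRING mode
pos=53: emit STR "hi" (now at pos=57)
DONE. 6 tokens: [STAR, ID, SEMI, ID, ID, STR]

Answer: STAR ID SEMI ID ID STR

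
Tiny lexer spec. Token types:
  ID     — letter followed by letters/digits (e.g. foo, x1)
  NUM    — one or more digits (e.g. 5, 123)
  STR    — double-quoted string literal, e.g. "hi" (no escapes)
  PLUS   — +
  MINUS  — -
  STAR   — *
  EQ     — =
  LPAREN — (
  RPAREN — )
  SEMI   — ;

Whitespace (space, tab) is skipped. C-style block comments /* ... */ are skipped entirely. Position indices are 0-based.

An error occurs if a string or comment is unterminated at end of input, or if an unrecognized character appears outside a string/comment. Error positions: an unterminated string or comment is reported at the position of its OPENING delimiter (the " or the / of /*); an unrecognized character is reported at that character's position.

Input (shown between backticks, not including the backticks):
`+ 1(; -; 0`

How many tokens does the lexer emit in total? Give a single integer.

Answer: 7

Derivation:
pos=0: emit PLUS '+'
pos=2: emit NUM '1' (now at pos=3)
pos=3: emit LPAREN '('
pos=4: emit SEMI ';'
pos=6: emit MINUS '-'
pos=7: emit SEMI ';'
pos=9: emit NUM '0' (now at pos=10)
DONE. 7 tokens: [PLUS, NUM, LPAREN, SEMI, MINUS, SEMI, NUM]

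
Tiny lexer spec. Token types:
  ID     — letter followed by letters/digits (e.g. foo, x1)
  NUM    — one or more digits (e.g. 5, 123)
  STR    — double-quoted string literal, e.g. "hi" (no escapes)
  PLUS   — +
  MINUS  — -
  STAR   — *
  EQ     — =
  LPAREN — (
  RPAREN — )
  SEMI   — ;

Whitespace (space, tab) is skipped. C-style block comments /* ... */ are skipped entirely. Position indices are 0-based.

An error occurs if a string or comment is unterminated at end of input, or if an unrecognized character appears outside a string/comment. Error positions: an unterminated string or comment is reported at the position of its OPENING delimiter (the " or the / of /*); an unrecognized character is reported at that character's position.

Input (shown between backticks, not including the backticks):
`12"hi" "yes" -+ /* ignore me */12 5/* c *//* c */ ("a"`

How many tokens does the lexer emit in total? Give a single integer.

Answer: 9

Derivation:
pos=0: emit NUM '12' (now at pos=2)
pos=2: enter STRING mode
pos=2: emit STR "hi" (now at pos=6)
pos=7: enter STRING mode
pos=7: emit STR "yes" (now at pos=12)
pos=13: emit MINUS '-'
pos=14: emit PLUS '+'
pos=16: enter COMMENT mode (saw '/*')
exit COMMENT mode (now at pos=31)
pos=31: emit NUM '12' (now at pos=33)
pos=34: emit NUM '5' (now at pos=35)
pos=35: enter COMMENT mode (saw '/*')
exit COMMENT mode (now at pos=42)
pos=42: enter COMMENT mode (saw '/*')
exit COMMENT mode (now at pos=49)
pos=50: emit LPAREN '('
pos=51: enter STRING mode
pos=51: emit STR "a" (now at pos=54)
DONE. 9 tokens: [NUM, STR, STR, MINUS, PLUS, NUM, NUM, LPAREN, STR]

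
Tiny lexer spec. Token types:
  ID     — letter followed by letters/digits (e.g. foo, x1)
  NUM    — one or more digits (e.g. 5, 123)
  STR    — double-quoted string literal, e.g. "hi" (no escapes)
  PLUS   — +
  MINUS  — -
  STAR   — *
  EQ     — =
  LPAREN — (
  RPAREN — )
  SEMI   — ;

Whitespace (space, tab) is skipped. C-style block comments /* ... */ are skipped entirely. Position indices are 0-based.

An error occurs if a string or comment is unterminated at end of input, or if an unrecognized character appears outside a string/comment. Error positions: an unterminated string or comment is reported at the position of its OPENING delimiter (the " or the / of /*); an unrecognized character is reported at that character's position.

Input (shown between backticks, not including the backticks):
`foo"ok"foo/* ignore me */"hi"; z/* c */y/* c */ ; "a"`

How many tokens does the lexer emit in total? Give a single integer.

Answer: 9

Derivation:
pos=0: emit ID 'foo' (now at pos=3)
pos=3: enter STRING mode
pos=3: emit STR "ok" (now at pos=7)
pos=7: emit ID 'foo' (now at pos=10)
pos=10: enter COMMENT mode (saw '/*')
exit COMMENT mode (now at pos=25)
pos=25: enter STRING mode
pos=25: emit STR "hi" (now at pos=29)
pos=29: emit SEMI ';'
pos=31: emit ID 'z' (now at pos=32)
pos=32: enter COMMENT mode (saw '/*')
exit COMMENT mode (now at pos=39)
pos=39: emit ID 'y' (now at pos=40)
pos=40: enter COMMENT mode (saw '/*')
exit COMMENT mode (now at pos=47)
pos=48: emit SEMI ';'
pos=50: enter STRING mode
pos=50: emit STR "a" (now at pos=53)
DONE. 9 tokens: [ID, STR, ID, STR, SEMI, ID, ID, SEMI, STR]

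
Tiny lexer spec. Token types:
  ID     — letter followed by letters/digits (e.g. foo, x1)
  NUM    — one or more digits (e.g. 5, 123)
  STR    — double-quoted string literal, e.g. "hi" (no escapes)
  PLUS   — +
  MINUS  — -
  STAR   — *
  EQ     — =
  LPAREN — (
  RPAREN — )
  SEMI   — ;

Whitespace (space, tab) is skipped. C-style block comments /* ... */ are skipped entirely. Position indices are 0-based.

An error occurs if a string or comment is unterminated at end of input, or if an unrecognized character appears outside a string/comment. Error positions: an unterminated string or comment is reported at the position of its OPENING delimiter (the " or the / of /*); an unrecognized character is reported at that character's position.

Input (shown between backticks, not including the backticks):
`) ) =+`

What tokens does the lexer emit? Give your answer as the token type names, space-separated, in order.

Answer: RPAREN RPAREN EQ PLUS

Derivation:
pos=0: emit RPAREN ')'
pos=2: emit RPAREN ')'
pos=4: emit EQ '='
pos=5: emit PLUS '+'
DONE. 4 tokens: [RPAREN, RPAREN, EQ, PLUS]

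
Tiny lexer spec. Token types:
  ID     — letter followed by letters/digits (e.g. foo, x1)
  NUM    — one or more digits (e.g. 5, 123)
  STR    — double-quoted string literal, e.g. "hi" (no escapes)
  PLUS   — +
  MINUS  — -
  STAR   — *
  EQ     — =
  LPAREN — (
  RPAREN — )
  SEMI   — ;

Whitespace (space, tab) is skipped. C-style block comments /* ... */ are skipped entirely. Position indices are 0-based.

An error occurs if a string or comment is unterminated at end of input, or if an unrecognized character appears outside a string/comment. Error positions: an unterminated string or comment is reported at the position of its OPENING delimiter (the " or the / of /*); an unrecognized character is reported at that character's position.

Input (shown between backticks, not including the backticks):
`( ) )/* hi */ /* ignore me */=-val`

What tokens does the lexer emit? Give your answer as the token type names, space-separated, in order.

pos=0: emit LPAREN '('
pos=2: emit RPAREN ')'
pos=4: emit RPAREN ')'
pos=5: enter COMMENT mode (saw '/*')
exit COMMENT mode (now at pos=13)
pos=14: enter COMMENT mode (saw '/*')
exit COMMENT mode (now at pos=29)
pos=29: emit EQ '='
pos=30: emit MINUS '-'
pos=31: emit ID 'val' (now at pos=34)
DONE. 6 tokens: [LPAREN, RPAREN, RPAREN, EQ, MINUS, ID]

Answer: LPAREN RPAREN RPAREN EQ MINUS ID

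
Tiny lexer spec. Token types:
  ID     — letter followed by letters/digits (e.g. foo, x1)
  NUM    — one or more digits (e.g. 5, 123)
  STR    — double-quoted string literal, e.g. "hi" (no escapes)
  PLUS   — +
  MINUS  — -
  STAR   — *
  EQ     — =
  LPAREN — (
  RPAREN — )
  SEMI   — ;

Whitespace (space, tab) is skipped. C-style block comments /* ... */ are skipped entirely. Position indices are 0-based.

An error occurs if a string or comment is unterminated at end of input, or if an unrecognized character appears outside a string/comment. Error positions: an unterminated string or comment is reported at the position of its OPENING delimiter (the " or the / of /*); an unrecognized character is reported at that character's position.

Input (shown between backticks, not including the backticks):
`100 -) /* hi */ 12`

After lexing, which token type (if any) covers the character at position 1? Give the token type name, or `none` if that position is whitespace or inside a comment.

Answer: NUM

Derivation:
pos=0: emit NUM '100' (now at pos=3)
pos=4: emit MINUS '-'
pos=5: emit RPAREN ')'
pos=7: enter COMMENT mode (saw '/*')
exit COMMENT mode (now at pos=15)
pos=16: emit NUM '12' (now at pos=18)
DONE. 4 tokens: [NUM, MINUS, RPAREN, NUM]
Position 1: char is '0' -> NUM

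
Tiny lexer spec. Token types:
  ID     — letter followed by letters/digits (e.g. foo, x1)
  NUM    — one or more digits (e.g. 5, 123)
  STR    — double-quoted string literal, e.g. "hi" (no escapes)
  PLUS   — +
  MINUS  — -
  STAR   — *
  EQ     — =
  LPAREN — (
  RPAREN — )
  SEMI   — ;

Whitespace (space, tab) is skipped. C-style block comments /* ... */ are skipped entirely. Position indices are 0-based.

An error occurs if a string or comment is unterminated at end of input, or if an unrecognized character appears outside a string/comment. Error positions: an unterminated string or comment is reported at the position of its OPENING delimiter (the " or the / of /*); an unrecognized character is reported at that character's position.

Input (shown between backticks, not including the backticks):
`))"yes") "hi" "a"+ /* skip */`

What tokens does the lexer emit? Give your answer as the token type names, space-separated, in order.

pos=0: emit RPAREN ')'
pos=1: emit RPAREN ')'
pos=2: enter STRING mode
pos=2: emit STR "yes" (now at pos=7)
pos=7: emit RPAREN ')'
pos=9: enter STRING mode
pos=9: emit STR "hi" (now at pos=13)
pos=14: enter STRING mode
pos=14: emit STR "a" (now at pos=17)
pos=17: emit PLUS '+'
pos=19: enter COMMENT mode (saw '/*')
exit COMMENT mode (now at pos=29)
DONE. 7 tokens: [RPAREN, RPAREN, STR, RPAREN, STR, STR, PLUS]

Answer: RPAREN RPAREN STR RPAREN STR STR PLUS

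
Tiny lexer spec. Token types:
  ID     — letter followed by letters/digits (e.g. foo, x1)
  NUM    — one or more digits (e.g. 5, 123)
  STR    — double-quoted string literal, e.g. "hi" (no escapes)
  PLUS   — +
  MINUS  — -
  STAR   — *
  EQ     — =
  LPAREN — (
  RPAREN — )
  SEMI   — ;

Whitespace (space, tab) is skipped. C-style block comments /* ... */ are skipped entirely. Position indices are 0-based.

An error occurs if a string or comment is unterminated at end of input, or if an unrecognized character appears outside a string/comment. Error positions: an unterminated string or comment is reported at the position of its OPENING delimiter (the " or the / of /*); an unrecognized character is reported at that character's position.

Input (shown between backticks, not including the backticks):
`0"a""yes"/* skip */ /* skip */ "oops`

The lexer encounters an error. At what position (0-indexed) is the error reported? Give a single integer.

pos=0: emit NUM '0' (now at pos=1)
pos=1: enter STRING mode
pos=1: emit STR "a" (now at pos=4)
pos=4: enter STRING mode
pos=4: emit STR "yes" (now at pos=9)
pos=9: enter COMMENT mode (saw '/*')
exit COMMENT mode (now at pos=19)
pos=20: enter COMMENT mode (saw '/*')
exit COMMENT mode (now at pos=30)
pos=31: enter STRING mode
pos=31: ERROR — unterminated string

Answer: 31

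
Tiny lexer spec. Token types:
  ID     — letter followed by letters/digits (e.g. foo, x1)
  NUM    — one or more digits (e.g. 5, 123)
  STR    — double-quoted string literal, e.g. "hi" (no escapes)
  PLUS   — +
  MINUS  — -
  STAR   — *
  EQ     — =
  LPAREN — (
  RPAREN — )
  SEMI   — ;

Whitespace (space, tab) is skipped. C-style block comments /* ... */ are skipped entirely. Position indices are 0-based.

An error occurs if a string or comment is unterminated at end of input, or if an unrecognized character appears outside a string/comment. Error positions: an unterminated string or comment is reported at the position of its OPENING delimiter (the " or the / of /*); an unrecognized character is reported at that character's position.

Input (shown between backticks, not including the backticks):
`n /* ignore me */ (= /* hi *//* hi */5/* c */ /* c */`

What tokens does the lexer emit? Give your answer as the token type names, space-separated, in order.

Answer: ID LPAREN EQ NUM

Derivation:
pos=0: emit ID 'n' (now at pos=1)
pos=2: enter COMMENT mode (saw '/*')
exit COMMENT mode (now at pos=17)
pos=18: emit LPAREN '('
pos=19: emit EQ '='
pos=21: enter COMMENT mode (saw '/*')
exit COMMENT mode (now at pos=29)
pos=29: enter COMMENT mode (saw '/*')
exit COMMENT mode (now at pos=37)
pos=37: emit NUM '5' (now at pos=38)
pos=38: enter COMMENT mode (saw '/*')
exit COMMENT mode (now at pos=45)
pos=46: enter COMMENT mode (saw '/*')
exit COMMENT mode (now at pos=53)
DONE. 4 tokens: [ID, LPAREN, EQ, NUM]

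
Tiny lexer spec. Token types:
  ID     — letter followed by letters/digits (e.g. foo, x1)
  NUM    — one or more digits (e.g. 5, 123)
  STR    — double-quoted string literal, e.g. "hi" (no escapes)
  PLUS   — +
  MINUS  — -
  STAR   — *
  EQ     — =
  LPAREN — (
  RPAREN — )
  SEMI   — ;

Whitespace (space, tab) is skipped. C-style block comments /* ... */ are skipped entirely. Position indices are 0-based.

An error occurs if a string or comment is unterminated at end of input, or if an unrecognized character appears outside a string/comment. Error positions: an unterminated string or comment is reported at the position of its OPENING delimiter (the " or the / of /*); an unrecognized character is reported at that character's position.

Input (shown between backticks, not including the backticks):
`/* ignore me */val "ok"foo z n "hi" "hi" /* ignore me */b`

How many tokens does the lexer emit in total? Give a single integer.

Answer: 8

Derivation:
pos=0: enter COMMENT mode (saw '/*')
exit COMMENT mode (now at pos=15)
pos=15: emit ID 'val' (now at pos=18)
pos=19: enter STRING mode
pos=19: emit STR "ok" (now at pos=23)
pos=23: emit ID 'foo' (now at pos=26)
pos=27: emit ID 'z' (now at pos=28)
pos=29: emit ID 'n' (now at pos=30)
pos=31: enter STRING mode
pos=31: emit STR "hi" (now at pos=35)
pos=36: enter STRING mode
pos=36: emit STR "hi" (now at pos=40)
pos=41: enter COMMENT mode (saw '/*')
exit COMMENT mode (now at pos=56)
pos=56: emit ID 'b' (now at pos=57)
DONE. 8 tokens: [ID, STR, ID, ID, ID, STR, STR, ID]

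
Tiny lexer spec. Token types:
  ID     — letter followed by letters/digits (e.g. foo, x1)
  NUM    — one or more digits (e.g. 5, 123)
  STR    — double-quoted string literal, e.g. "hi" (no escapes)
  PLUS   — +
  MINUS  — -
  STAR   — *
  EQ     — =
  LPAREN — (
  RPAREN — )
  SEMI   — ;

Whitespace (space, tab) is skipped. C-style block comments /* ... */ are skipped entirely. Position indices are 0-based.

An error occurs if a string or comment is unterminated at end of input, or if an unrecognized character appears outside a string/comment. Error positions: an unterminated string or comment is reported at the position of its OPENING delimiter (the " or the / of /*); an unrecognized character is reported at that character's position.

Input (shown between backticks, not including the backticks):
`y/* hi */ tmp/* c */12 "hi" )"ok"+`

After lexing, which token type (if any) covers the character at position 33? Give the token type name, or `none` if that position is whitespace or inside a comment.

pos=0: emit ID 'y' (now at pos=1)
pos=1: enter COMMENT mode (saw '/*')
exit COMMENT mode (now at pos=9)
pos=10: emit ID 'tmp' (now at pos=13)
pos=13: enter COMMENT mode (saw '/*')
exit COMMENT mode (now at pos=20)
pos=20: emit NUM '12' (now at pos=22)
pos=23: enter STRING mode
pos=23: emit STR "hi" (now at pos=27)
pos=28: emit RPAREN ')'
pos=29: enter STRING mode
pos=29: emit STR "ok" (now at pos=33)
pos=33: emit PLUS '+'
DONE. 7 tokens: [ID, ID, NUM, STR, RPAREN, STR, PLUS]
Position 33: char is '+' -> PLUS

Answer: PLUS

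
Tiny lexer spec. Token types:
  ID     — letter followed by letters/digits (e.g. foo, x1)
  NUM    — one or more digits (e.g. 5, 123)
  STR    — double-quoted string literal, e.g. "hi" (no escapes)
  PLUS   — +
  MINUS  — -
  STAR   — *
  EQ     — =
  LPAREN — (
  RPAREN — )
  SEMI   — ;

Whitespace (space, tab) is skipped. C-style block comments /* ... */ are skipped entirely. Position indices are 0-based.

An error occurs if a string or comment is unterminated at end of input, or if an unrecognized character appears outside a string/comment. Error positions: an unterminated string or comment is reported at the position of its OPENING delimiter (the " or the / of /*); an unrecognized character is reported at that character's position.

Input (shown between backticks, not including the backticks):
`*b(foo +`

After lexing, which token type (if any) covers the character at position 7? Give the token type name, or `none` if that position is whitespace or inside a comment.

pos=0: emit STAR '*'
pos=1: emit ID 'b' (now at pos=2)
pos=2: emit LPAREN '('
pos=3: emit ID 'foo' (now at pos=6)
pos=7: emit PLUS '+'
DONE. 5 tokens: [STAR, ID, LPAREN, ID, PLUS]
Position 7: char is '+' -> PLUS

Answer: PLUS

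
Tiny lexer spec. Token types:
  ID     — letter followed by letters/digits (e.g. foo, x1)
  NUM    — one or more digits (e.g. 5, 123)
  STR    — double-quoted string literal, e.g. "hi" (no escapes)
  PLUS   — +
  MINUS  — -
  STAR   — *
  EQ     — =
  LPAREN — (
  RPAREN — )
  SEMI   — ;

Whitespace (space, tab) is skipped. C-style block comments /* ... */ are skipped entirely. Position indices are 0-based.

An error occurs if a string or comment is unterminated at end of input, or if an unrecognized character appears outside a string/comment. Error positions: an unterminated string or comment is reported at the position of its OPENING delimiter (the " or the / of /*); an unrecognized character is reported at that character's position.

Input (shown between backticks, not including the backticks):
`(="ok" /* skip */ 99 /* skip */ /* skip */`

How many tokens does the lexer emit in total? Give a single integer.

pos=0: emit LPAREN '('
pos=1: emit EQ '='
pos=2: enter STRING mode
pos=2: emit STR "ok" (now at pos=6)
pos=7: enter COMMENT mode (saw '/*')
exit COMMENT mode (now at pos=17)
pos=18: emit NUM '99' (now at pos=20)
pos=21: enter COMMENT mode (saw '/*')
exit COMMENT mode (now at pos=31)
pos=32: enter COMMENT mode (saw '/*')
exit COMMENT mode (now at pos=42)
DONE. 4 tokens: [LPAREN, EQ, STR, NUM]

Answer: 4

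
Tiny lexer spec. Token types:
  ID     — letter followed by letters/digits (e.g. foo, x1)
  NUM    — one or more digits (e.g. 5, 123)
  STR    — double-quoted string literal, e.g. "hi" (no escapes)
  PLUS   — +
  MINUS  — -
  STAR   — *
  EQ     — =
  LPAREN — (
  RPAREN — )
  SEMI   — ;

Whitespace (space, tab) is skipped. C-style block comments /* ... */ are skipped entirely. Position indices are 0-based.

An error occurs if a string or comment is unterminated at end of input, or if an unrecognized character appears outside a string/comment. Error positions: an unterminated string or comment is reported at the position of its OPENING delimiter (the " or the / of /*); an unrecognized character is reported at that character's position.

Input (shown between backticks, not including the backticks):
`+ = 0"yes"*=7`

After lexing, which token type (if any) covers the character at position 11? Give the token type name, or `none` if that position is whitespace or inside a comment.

Answer: EQ

Derivation:
pos=0: emit PLUS '+'
pos=2: emit EQ '='
pos=4: emit NUM '0' (now at pos=5)
pos=5: enter STRING mode
pos=5: emit STR "yes" (now at pos=10)
pos=10: emit STAR '*'
pos=11: emit EQ '='
pos=12: emit NUM '7' (now at pos=13)
DONE. 7 tokens: [PLUS, EQ, NUM, STR, STAR, EQ, NUM]
Position 11: char is '=' -> EQ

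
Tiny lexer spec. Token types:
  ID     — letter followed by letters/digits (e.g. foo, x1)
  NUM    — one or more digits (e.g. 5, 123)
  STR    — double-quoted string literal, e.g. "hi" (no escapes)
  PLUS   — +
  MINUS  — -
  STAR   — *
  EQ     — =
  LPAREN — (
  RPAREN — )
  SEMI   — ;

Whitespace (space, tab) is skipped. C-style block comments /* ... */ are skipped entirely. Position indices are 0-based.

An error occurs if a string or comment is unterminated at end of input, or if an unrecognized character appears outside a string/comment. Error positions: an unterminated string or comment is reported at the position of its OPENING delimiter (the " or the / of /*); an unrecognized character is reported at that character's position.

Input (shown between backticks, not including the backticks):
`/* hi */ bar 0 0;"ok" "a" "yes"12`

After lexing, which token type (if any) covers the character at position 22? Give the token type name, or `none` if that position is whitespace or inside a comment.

pos=0: enter COMMENT mode (saw '/*')
exit COMMENT mode (now at pos=8)
pos=9: emit ID 'bar' (now at pos=12)
pos=13: emit NUM '0' (now at pos=14)
pos=15: emit NUM '0' (now at pos=16)
pos=16: emit SEMI ';'
pos=17: enter STRING mode
pos=17: emit STR "ok" (now at pos=21)
pos=22: enter STRING mode
pos=22: emit STR "a" (now at pos=25)
pos=26: enter STRING mode
pos=26: emit STR "yes" (now at pos=31)
pos=31: emit NUM '12' (now at pos=33)
DONE. 8 tokens: [ID, NUM, NUM, SEMI, STR, STR, STR, NUM]
Position 22: char is '"' -> STR

Answer: STR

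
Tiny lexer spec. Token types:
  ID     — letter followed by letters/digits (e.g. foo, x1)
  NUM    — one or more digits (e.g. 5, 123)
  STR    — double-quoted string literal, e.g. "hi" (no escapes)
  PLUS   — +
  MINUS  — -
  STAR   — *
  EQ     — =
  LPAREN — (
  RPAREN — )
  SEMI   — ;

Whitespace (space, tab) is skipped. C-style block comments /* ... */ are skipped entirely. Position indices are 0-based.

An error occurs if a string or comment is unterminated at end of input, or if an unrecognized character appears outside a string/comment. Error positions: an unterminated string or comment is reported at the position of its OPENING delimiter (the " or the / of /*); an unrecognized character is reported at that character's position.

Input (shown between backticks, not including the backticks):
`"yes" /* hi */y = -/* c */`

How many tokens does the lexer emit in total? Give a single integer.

Answer: 4

Derivation:
pos=0: enter STRING mode
pos=0: emit STR "yes" (now at pos=5)
pos=6: enter COMMENT mode (saw '/*')
exit COMMENT mode (now at pos=14)
pos=14: emit ID 'y' (now at pos=15)
pos=16: emit EQ '='
pos=18: emit MINUS '-'
pos=19: enter COMMENT mode (saw '/*')
exit COMMENT mode (now at pos=26)
DONE. 4 tokens: [STR, ID, EQ, MINUS]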